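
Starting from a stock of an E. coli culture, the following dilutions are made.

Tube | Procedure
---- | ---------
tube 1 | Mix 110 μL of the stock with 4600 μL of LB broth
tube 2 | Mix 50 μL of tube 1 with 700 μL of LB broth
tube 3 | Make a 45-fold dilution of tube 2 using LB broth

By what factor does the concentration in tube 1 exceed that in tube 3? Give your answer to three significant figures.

Step 1: 110 μL + 4600 μL = 4710 μL total → factor 4710/110 = 42.818
Step 2: 50 μL + 700 μL = 750 μL total → factor 750/50 = 15
Step 3: 45-fold → factor 45
Dilution factor to tube 1 = 42.818; to tube 3 = 28902
[tube 1]/[tube 3] = (factor to tube 3)/(factor to tube 1) = 28902/42.818 = 675

675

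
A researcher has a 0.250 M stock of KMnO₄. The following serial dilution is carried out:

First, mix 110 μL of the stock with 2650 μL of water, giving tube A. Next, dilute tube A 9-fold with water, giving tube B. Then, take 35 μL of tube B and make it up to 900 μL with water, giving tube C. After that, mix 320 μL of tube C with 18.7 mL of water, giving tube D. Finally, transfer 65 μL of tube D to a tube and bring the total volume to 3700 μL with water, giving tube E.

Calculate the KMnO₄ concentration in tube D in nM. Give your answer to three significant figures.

724 nM

Step 1: 110 μL + 2650 μL = 2760 μL total → factor 2760/110 = 25.091
Step 2: 9-fold → factor 9
Step 3: 35 μL brought to 900 μL → factor 900/35 = 25.714
Step 4: 320 μL + 18.7 mL = 19020 μL total → factor 19020/320 = 59.438
Dilution factor through tube D = 25.091 × 9 × 25.714 × 59.438 = 3.4514 × 10^5
[tube D] = 0.250 M / 3.4514 × 10^5 = 7.243 × 10^-7 M = 724 nM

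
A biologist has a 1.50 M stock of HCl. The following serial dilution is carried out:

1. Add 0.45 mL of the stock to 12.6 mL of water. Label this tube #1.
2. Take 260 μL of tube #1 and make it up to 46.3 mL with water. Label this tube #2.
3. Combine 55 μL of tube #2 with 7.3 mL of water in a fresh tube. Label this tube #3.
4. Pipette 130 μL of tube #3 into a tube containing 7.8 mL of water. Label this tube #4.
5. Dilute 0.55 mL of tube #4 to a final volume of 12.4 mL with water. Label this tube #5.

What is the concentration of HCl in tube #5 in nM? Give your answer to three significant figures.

Step 1: 0.45 mL + 12.6 mL = 13.05 mL total → factor 13.05/0.45 = 29
Step 2: 260 μL brought to 46.3 mL → factor 46300/260 = 178.08
Step 3: 55 μL + 7.3 mL = 7355 μL total → factor 7355/55 = 133.73
Step 4: 130 μL + 7.8 mL = 7930 μL total → factor 7930/130 = 61
Step 5: 0.55 mL brought to 12.4 mL → factor 12.4/0.55 = 22.545
Overall dilution factor = 29 × 178.08 × 133.73 × 61 × 22.545 = 9.4976 × 10^8
Final = 1.50 M / 9.4976 × 10^8 = 1.579 × 10^-9 M = 1.58 nM

1.58 nM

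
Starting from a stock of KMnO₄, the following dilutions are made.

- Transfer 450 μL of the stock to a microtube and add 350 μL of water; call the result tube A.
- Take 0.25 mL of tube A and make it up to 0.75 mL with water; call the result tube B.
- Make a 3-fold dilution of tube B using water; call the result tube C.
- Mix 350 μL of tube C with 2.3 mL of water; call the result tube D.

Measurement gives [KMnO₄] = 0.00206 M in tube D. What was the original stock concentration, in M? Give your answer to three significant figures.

0.250 M

Step 1: 450 μL + 350 μL = 800 μL total → factor 800/450 = 1.7778
Step 2: 0.25 mL brought to 0.75 mL → factor 0.75/0.25 = 3
Step 3: 3-fold → factor 3
Step 4: 350 μL + 2.3 mL = 2650 μL total → factor 2650/350 = 7.5714
Overall dilution factor = 1.7778 × 3 × 3 × 7.5714 = 121.14
Stock = 0.00206 M × 121.14 = 0.250 M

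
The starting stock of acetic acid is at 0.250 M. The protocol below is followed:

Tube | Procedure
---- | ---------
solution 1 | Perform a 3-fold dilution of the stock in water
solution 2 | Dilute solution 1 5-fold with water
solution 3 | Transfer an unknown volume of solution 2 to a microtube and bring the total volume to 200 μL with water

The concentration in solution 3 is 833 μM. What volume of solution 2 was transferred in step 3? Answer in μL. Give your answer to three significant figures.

10.0 μL

Step 1: 3-fold → factor 3
Step 2: 5-fold → factor 5
Step 3: v brought to 200 μL → factor = 200 μL/v
Product of known-step factors = 15
Overall factor = 0.250 M / (833 μM) = 300.12
Step-3 factor = 300.12 / 15 = 20.008
v = 200 μL / 20.008 = 10.0 μL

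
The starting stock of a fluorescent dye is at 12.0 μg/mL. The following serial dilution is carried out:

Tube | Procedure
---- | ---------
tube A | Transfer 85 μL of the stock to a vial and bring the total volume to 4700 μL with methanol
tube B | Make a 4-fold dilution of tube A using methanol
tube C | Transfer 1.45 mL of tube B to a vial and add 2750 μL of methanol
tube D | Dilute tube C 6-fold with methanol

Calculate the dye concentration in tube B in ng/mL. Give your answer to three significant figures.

54.3 ng/mL

Step 1: 85 μL brought to 4700 μL → factor 4700/85 = 55.294
Step 2: 4-fold → factor 4
Dilution factor through tube B = 55.294 × 4 = 221.18
[tube B] = 12.0 μg/mL / 221.18 = 0.05426 μg/mL = 54.3 ng/mL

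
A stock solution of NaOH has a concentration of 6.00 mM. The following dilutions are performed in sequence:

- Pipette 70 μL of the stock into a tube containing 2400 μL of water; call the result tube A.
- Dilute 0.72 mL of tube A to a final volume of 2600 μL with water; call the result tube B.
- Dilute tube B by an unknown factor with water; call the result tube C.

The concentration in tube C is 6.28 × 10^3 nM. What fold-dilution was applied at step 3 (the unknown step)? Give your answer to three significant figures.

7.50-fold

Step 1: 70 μL + 2400 μL = 2470 μL total → factor 2470/70 = 35.286
Step 2: 0.72 mL brought to 2600 μL → factor 2.6/0.72 = 3.6111
Step 3: unknown factor x
Product of known-step factors = 127.42
Overall factor = 6.00 mM / (6.28 × 10^3 nM) = 955.41
x = 955.41 / 127.42 = 7.50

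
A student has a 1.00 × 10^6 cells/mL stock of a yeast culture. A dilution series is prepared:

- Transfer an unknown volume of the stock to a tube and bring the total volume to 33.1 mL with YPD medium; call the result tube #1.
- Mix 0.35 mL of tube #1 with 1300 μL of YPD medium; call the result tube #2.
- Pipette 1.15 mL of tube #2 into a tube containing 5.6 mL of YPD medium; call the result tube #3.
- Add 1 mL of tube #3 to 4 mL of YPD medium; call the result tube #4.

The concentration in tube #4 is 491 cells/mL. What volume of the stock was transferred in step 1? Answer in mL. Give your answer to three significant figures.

Step 1: v brought to 33.1 mL → factor = 33.1 mL/v
Step 2: 0.35 mL + 1300 μL = 1.65 mL total → factor 1.65/0.35 = 4.7143
Step 3: 1.15 mL + 5.6 mL = 6.75 mL total → factor 6.75/1.15 = 5.8696
Step 4: 1 mL + 4 mL = 5 mL total → factor 5/1 = 5
Product of known-step factors = 138.35
Overall factor = 1.00 × 10^6 cells/mL / (491 cells/mL) = 2036.7
Step-1 factor = 2036.7 / 138.35 = 14.721
v = 33.1 mL / 14.721 = 2.25 mL

2.25 mL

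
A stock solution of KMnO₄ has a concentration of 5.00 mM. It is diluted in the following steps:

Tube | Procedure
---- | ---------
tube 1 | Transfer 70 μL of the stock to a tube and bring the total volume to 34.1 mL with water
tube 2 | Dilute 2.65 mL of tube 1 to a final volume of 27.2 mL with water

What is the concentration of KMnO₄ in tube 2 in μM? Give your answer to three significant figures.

1.00 μM

Step 1: 70 μL brought to 34.1 mL → factor 34100/70 = 487.14
Step 2: 2.65 mL brought to 27.2 mL → factor 27.2/2.65 = 10.264
Overall dilution factor = 487.14 × 10.264 = 5000.1
Final = 5.00 mM / 5000.1 = 0.001000 mM = 1.00 μM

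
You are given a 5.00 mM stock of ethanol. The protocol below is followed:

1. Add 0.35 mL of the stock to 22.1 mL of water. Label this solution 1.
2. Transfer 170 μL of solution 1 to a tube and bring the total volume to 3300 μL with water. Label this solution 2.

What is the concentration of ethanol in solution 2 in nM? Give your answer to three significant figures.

Step 1: 0.35 mL + 22.1 mL = 22.45 mL total → factor 22.45/0.35 = 64.143
Step 2: 170 μL brought to 3300 μL → factor 3300/170 = 19.412
Overall dilution factor = 64.143 × 19.412 = 1245.1
Final = 5.00 mM / 1245.1 = 0.004016 mM = 4.02 × 10^3 nM

4.02 × 10^3 nM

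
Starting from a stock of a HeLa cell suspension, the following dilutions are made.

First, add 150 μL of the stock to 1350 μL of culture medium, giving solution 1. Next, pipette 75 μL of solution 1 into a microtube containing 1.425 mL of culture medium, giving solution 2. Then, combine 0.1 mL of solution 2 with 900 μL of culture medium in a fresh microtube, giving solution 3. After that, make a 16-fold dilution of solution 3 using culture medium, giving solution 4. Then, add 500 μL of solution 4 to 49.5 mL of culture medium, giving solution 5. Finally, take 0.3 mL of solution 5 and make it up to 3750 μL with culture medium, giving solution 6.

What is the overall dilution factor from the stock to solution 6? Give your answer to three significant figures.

Step 1: 150 μL + 1350 μL = 1500 μL total → factor 1500/150 = 10
Step 2: 75 μL + 1.425 mL = 1500 μL total → factor 1500/75 = 20
Step 3: 0.1 mL + 900 μL = 1 mL total → factor 1/0.1 = 10
Step 4: 16-fold → factor 16
Step 5: 500 μL + 49.5 mL = 50000 μL total → factor 50000/500 = 100
Step 6: 0.3 mL brought to 3750 μL → factor 3.75/0.3 = 12.5
Overall dilution factor = 10 × 20 × 10 × 16 × 100 × 12.5 = 4 × 10^7

4.00 × 10^7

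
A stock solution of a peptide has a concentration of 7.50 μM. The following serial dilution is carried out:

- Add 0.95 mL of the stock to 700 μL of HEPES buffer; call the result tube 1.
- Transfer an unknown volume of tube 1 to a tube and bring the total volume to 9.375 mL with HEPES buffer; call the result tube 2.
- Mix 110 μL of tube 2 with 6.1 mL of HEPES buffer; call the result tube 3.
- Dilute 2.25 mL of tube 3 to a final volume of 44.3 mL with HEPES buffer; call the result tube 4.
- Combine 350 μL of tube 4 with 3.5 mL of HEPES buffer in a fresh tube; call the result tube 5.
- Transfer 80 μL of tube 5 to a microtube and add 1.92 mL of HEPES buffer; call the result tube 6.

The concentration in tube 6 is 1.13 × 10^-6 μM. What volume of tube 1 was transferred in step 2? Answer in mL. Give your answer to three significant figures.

0.750 mL

Step 1: 0.95 mL + 700 μL = 1.65 mL total → factor 1.65/0.95 = 1.7368
Step 2: v brought to 9.375 mL → factor = 9.375 mL/v
Step 3: 110 μL + 6.1 mL = 6210 μL total → factor 6210/110 = 56.455
Step 4: 2.25 mL brought to 44.3 mL → factor 44.3/2.25 = 19.689
Step 5: 350 μL + 3.5 mL = 3850 μL total → factor 3850/350 = 11
Step 6: 80 μL + 1.92 mL = 2000 μL total → factor 2000/80 = 25
Product of known-step factors = 5.309 × 10^5
Overall factor = 7.50 μM / (1.13 × 10^-6 μM) = 6.6372 × 10^6
Step-2 factor = 6.6372 × 10^6 / 5.309 × 10^5 = 12.502
v = 9.375 mL / 12.502 = 0.750 mL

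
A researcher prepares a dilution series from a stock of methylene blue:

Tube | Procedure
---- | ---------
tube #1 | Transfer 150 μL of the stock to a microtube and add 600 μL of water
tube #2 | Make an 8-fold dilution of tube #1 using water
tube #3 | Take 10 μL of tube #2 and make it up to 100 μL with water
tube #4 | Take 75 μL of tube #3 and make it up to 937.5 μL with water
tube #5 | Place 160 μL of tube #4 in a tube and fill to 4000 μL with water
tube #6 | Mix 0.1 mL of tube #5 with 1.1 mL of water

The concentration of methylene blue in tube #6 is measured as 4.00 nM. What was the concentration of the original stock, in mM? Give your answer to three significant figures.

Step 1: 150 μL + 600 μL = 750 μL total → factor 750/150 = 5
Step 2: 8-fold → factor 8
Step 3: 10 μL brought to 100 μL → factor 100/10 = 10
Step 4: 75 μL brought to 937.5 μL → factor 937.5/75 = 12.5
Step 5: 160 μL brought to 4000 μL → factor 4000/160 = 25
Step 6: 0.1 mL + 1.1 mL = 1.2 mL total → factor 1.2/0.1 = 12
Overall dilution factor = 5 × 8 × 10 × 12.5 × 25 × 12 = 1.5 × 10^6
Stock = 4.00 nM × 1.5 × 10^6 = 6.000 × 10^6 nM = 6.00 mM

6.00 mM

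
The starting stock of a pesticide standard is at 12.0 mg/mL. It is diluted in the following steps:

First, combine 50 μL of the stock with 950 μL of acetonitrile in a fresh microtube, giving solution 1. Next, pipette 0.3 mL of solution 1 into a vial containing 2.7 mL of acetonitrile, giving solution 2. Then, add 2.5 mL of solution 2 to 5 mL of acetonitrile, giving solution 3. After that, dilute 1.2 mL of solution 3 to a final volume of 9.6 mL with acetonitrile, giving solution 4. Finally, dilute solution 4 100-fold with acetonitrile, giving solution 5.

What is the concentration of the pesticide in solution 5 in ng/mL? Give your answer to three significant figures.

25.0 ng/mL

Step 1: 50 μL + 950 μL = 1000 μL total → factor 1000/50 = 20
Step 2: 0.3 mL + 2.7 mL = 3 mL total → factor 3/0.3 = 10
Step 3: 2.5 mL + 5 mL = 7.5 mL total → factor 7.5/2.5 = 3
Step 4: 1.2 mL brought to 9.6 mL → factor 9.6/1.2 = 8
Step 5: 100-fold → factor 100
Overall dilution factor = 20 × 10 × 3 × 8 × 100 = 4.8 × 10^5
Final = 12.0 mg/mL / 4.8 × 10^5 = 2.500 × 10^-5 mg/mL = 25.0 ng/mL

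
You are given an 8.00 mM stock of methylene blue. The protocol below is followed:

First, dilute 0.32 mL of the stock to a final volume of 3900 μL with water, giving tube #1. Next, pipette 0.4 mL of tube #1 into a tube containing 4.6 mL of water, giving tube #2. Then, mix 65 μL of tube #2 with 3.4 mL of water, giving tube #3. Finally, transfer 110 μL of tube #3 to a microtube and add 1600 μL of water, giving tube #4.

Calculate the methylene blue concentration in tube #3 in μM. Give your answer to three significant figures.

Step 1: 0.32 mL brought to 3900 μL → factor 3.9/0.32 = 12.188
Step 2: 0.4 mL + 4.6 mL = 5 mL total → factor 5/0.4 = 12.5
Step 3: 65 μL + 3.4 mL = 3465 μL total → factor 3465/65 = 53.308
Dilution factor through tube #3 = 12.188 × 12.5 × 53.308 = 8121.1
[tube #3] = 8.00 mM / 8121.1 = 0.0009851 mM = 0.985 μM

0.985 μM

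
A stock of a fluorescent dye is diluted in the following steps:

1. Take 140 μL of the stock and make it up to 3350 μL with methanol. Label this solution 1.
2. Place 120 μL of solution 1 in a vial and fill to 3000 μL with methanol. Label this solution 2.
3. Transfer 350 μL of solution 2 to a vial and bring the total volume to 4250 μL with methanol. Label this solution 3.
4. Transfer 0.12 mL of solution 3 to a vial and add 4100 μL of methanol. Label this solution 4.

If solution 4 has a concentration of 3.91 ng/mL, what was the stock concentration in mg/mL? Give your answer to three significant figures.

Step 1: 140 μL brought to 3350 μL → factor 3350/140 = 23.929
Step 2: 120 μL brought to 3000 μL → factor 3000/120 = 25
Step 3: 350 μL brought to 4250 μL → factor 4250/350 = 12.143
Step 4: 0.12 mL + 4100 μL = 4.22 mL total → factor 4.22/0.12 = 35.167
Overall dilution factor = 23.929 × 25 × 12.143 × 35.167 = 2.5545 × 10^5
Stock = 3.91 ng/mL × 2.5545 × 10^5 = 9.988 × 10^5 ng/mL = 0.999 mg/mL

0.999 mg/mL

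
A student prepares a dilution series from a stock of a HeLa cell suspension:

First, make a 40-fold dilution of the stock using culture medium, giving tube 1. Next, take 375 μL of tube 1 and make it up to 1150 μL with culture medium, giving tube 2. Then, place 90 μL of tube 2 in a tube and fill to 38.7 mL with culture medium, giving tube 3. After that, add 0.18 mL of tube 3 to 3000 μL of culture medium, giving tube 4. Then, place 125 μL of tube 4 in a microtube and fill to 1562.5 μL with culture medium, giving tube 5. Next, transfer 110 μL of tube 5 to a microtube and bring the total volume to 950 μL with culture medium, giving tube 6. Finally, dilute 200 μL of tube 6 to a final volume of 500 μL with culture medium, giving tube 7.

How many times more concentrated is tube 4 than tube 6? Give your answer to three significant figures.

108

Step 1: 40-fold → factor 40
Step 2: 375 μL brought to 1150 μL → factor 1150/375 = 3.0667
Step 3: 90 μL brought to 38.7 mL → factor 38700/90 = 430
Step 4: 0.18 mL + 3000 μL = 3.18 mL total → factor 3.18/0.18 = 17.667
Step 5: 125 μL brought to 1562.5 μL → factor 1562.5/125 = 12.5
Step 6: 110 μL brought to 950 μL → factor 950/110 = 8.6364
Dilution factor to tube 4 = 9.3186 × 10^5; to tube 6 = 1.006 × 10^8
[tube 4]/[tube 6] = (factor to tube 6)/(factor to tube 4) = 1.006 × 10^8/9.3186 × 10^5 = 108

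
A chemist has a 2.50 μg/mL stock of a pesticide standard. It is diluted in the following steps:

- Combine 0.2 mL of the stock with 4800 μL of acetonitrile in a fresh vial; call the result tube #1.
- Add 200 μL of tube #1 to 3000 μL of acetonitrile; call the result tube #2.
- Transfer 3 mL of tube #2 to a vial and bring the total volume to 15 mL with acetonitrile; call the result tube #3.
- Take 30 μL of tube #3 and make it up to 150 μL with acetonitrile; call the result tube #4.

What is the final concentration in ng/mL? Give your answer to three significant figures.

Step 1: 0.2 mL + 4800 μL = 5 mL total → factor 5/0.2 = 25
Step 2: 200 μL + 3000 μL = 3200 μL total → factor 3200/200 = 16
Step 3: 3 mL brought to 15 mL → factor 15/3 = 5
Step 4: 30 μL brought to 150 μL → factor 150/30 = 5
Overall dilution factor = 25 × 16 × 5 × 5 = 10000
Final = 2.50 μg/mL / 10000 = 0.0002500 μg/mL = 0.250 ng/mL

0.250 ng/mL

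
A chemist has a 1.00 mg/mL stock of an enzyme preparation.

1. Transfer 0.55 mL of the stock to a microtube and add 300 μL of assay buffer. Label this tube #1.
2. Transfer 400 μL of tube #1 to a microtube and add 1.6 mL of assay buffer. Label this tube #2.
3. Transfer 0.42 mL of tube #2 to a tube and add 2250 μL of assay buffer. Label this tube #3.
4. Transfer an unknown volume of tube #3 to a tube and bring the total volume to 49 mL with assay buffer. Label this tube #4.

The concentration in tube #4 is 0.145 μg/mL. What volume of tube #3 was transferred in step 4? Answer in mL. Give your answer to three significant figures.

0.349 mL

Step 1: 0.55 mL + 300 μL = 0.85 mL total → factor 0.85/0.55 = 1.5455
Step 2: 400 μL + 1.6 mL = 2000 μL total → factor 2000/400 = 5
Step 3: 0.42 mL + 2250 μL = 2.67 mL total → factor 2.67/0.42 = 6.3571
Step 4: v brought to 49 mL → factor = 49 mL/v
Product of known-step factors = 49.123
Overall factor = 1.00 mg/mL / (0.145 μg/mL) = 6896.6
Step-4 factor = 6896.6 / 49.123 = 140.39
v = 49 mL / 140.39 = 0.349 mL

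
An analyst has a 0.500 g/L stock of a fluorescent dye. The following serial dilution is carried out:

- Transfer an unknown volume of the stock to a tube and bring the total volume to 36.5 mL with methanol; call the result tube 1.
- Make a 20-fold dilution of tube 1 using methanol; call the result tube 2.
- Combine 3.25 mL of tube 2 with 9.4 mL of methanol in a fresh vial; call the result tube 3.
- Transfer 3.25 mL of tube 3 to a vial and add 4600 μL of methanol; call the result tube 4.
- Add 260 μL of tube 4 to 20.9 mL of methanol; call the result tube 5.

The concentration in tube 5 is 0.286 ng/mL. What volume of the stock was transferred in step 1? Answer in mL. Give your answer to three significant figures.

0.319 mL

Step 1: v brought to 36.5 mL → factor = 36.5 mL/v
Step 2: 20-fold → factor 20
Step 3: 3.25 mL + 9.4 mL = 12.65 mL total → factor 12.65/3.25 = 3.8923
Step 4: 3.25 mL + 4600 μL = 7.85 mL total → factor 7.85/3.25 = 2.4154
Step 5: 260 μL + 20.9 mL = 21160 μL total → factor 21160/260 = 81.385
Product of known-step factors = 15303
Overall factor = 0.500 g/L / (0.286 ng/mL) = 1.7483 × 10^6
Step-1 factor = 1.7483 × 10^6 / 15303 = 114.25
v = 36.5 mL / 114.25 = 0.319 mL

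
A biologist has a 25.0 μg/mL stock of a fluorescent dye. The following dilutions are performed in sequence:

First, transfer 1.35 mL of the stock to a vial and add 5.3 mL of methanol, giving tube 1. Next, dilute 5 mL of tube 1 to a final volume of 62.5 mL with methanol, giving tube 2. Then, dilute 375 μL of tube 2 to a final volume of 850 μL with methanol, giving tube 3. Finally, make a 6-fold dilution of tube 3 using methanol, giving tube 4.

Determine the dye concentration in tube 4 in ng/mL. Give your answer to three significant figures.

Step 1: 1.35 mL + 5.3 mL = 6.65 mL total → factor 6.65/1.35 = 4.9259
Step 2: 5 mL brought to 62.5 mL → factor 62.5/5 = 12.5
Step 3: 375 μL brought to 850 μL → factor 850/375 = 2.2667
Step 4: 6-fold → factor 6
Overall dilution factor = 4.9259 × 12.5 × 2.2667 × 6 = 837.41
Final = 25.0 μg/mL / 837.41 = 0.02985 μg/mL = 29.9 ng/mL

29.9 ng/mL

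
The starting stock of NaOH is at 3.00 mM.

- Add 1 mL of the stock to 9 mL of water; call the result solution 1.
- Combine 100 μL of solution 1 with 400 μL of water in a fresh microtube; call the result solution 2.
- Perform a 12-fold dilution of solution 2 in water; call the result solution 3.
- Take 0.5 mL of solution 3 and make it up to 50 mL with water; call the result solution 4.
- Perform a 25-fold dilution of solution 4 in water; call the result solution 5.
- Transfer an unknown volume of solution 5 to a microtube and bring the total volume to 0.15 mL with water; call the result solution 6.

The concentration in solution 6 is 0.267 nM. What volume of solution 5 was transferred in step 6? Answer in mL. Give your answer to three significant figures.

Step 1: 1 mL + 9 mL = 10 mL total → factor 10/1 = 10
Step 2: 100 μL + 400 μL = 500 μL total → factor 500/100 = 5
Step 3: 12-fold → factor 12
Step 4: 0.5 mL brought to 50 mL → factor 50/0.5 = 100
Step 5: 25-fold → factor 25
Step 6: v brought to 0.15 mL → factor = 0.15 mL/v
Product of known-step factors = 1.5 × 10^6
Overall factor = 3.00 mM / (0.267 nM) = 1.1236 × 10^7
Step-6 factor = 1.1236 × 10^7 / 1.5 × 10^6 = 7.4906
v = 0.15 mL / 7.4906 = 0.0200 mL

0.0200 mL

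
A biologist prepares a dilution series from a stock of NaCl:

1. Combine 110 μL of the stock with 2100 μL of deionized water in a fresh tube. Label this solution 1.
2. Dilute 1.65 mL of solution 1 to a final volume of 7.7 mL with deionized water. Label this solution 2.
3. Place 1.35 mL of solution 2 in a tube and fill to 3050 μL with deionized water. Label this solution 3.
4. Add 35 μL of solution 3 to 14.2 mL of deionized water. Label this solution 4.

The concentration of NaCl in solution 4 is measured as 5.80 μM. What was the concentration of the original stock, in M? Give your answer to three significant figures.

Step 1: 110 μL + 2100 μL = 2210 μL total → factor 2210/110 = 20.091
Step 2: 1.65 mL brought to 7.7 mL → factor 7.7/1.65 = 4.6667
Step 3: 1.35 mL brought to 3050 μL → factor 3.05/1.35 = 2.2593
Step 4: 35 μL + 14.2 mL = 14235 μL total → factor 14235/35 = 406.71
Overall dilution factor = 20.091 × 4.6667 × 2.2593 × 406.71 = 86151
Stock = 5.80 μM × 86151 = 4.997 × 10^5 μM = 0.500 M

0.500 M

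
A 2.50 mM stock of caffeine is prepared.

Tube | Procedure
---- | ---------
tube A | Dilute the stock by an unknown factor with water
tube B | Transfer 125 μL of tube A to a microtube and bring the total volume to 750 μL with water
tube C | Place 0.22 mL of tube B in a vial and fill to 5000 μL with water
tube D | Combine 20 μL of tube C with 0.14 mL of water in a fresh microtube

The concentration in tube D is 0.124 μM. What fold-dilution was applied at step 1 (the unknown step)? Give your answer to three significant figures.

Step 1: unknown factor x
Step 2: 125 μL brought to 750 μL → factor 750/125 = 6
Step 3: 0.22 mL brought to 5000 μL → factor 5/0.22 = 22.727
Step 4: 20 μL + 0.14 mL = 160 μL total → factor 160/20 = 8
Product of known-step factors = 1090.9
Overall factor = 2.50 mM / (0.124 μM) = 20161
x = 20161 / 1090.9 = 18.5

18.5-fold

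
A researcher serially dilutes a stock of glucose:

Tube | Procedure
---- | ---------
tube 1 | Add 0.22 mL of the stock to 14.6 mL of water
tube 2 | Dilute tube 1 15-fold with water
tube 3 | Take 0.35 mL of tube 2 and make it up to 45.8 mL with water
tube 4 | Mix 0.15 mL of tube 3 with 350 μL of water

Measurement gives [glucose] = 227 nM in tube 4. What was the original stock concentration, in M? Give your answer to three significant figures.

Step 1: 0.22 mL + 14.6 mL = 14.82 mL total → factor 14.82/0.22 = 67.364
Step 2: 15-fold → factor 15
Step 3: 0.35 mL brought to 45.8 mL → factor 45.8/0.35 = 130.86
Step 4: 0.15 mL + 350 μL = 0.5 mL total → factor 0.5/0.15 = 3.3333
Overall dilution factor = 67.364 × 15 × 130.86 × 3.3333 = 4.4075 × 10^5
Stock = 227 nM × 4.4075 × 10^5 = 1.001 × 10^8 nM = 0.100 M

0.100 M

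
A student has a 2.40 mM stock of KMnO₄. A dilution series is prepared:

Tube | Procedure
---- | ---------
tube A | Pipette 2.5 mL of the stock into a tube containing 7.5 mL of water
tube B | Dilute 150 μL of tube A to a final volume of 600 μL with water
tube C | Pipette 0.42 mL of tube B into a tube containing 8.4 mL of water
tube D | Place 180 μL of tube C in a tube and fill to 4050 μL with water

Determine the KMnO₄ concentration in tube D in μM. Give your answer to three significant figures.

Step 1: 2.5 mL + 7.5 mL = 10 mL total → factor 10/2.5 = 4
Step 2: 150 μL brought to 600 μL → factor 600/150 = 4
Step 3: 0.42 mL + 8.4 mL = 8.82 mL total → factor 8.82/0.42 = 21
Step 4: 180 μL brought to 4050 μL → factor 4050/180 = 22.5
Overall dilution factor = 4 × 4 × 21 × 22.5 = 7560
Final = 2.40 mM / 7560 = 0.0003175 mM = 0.317 μM

0.317 μM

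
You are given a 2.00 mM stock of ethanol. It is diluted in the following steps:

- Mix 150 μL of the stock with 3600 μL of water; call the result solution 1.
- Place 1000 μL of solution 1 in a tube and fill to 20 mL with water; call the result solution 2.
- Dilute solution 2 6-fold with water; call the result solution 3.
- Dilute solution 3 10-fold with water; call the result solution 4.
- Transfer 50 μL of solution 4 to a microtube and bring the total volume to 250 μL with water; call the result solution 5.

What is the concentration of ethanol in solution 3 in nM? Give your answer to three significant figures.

Step 1: 150 μL + 3600 μL = 3750 μL total → factor 3750/150 = 25
Step 2: 1000 μL brought to 20 mL → factor 20000/1000 = 20
Step 3: 6-fold → factor 6
Dilution factor through solution 3 = 25 × 20 × 6 = 3000
[solution 3] = 2.00 mM / 3000 = 0.0006667 mM = 667 nM

667 nM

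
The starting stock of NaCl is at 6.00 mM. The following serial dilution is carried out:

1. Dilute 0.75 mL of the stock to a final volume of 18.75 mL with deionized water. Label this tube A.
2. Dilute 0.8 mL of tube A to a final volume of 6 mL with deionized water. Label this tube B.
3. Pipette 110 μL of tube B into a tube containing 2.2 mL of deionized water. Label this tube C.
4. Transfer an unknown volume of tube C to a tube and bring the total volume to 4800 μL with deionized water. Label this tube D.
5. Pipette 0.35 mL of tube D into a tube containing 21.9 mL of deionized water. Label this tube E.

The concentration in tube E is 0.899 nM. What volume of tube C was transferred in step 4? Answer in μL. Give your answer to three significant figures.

180 μL

Step 1: 0.75 mL brought to 18.75 mL → factor 18.75/0.75 = 25
Step 2: 0.8 mL brought to 6 mL → factor 6/0.8 = 7.5
Step 3: 110 μL + 2.2 mL = 2310 μL total → factor 2310/110 = 21
Step 4: v brought to 4800 μL → factor = 4800 μL/v
Step 5: 0.35 mL + 21.9 mL = 22.25 mL total → factor 22.25/0.35 = 63.571
Product of known-step factors = 2.5031 × 10^5
Overall factor = 6.00 mM / (0.899 nM) = 6.6741 × 10^6
Step-4 factor = 6.6741 × 10^6 / 2.5031 × 10^5 = 26.663
v = 4800 μL / 26.663 = 180 μL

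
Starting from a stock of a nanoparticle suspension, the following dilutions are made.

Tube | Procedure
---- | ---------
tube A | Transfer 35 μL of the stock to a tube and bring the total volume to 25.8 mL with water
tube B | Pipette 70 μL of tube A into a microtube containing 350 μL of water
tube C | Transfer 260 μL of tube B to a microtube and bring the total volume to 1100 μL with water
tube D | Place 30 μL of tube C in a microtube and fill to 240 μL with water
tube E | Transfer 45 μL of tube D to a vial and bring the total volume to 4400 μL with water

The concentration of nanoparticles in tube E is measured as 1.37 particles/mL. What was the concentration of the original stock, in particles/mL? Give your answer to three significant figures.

Step 1: 35 μL brought to 25.8 mL → factor 25800/35 = 737.14
Step 2: 70 μL + 350 μL = 420 μL total → factor 420/70 = 6
Step 3: 260 μL brought to 1100 μL → factor 1100/260 = 4.2308
Step 4: 30 μL brought to 240 μL → factor 240/30 = 8
Step 5: 45 μL brought to 4400 μL → factor 4400/45 = 97.778
Overall dilution factor = 737.14 × 6 × 4.2308 × 8 × 97.778 = 1.4637 × 10^7
Stock = 1.37 particles/mL × 1.4637 × 10^7 = 2.01 × 10^7 particles/mL

2.01 × 10^7 particles/mL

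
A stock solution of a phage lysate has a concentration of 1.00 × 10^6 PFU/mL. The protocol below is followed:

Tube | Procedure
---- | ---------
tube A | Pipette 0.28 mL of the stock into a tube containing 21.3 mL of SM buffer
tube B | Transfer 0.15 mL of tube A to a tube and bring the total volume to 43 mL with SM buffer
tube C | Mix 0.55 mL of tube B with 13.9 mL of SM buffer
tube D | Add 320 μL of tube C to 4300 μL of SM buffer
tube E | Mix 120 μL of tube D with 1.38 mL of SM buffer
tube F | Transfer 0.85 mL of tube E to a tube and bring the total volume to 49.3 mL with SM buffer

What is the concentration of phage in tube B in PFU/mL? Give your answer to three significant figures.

45.3 PFU/mL

Step 1: 0.28 mL + 21.3 mL = 21.58 mL total → factor 21.58/0.28 = 77.071
Step 2: 0.15 mL brought to 43 mL → factor 43/0.15 = 286.67
Dilution factor through tube B = 77.071 × 286.67 = 22094
[tube B] = 1.00 × 10^6 PFU/mL / 22094 = 45.3 PFU/mL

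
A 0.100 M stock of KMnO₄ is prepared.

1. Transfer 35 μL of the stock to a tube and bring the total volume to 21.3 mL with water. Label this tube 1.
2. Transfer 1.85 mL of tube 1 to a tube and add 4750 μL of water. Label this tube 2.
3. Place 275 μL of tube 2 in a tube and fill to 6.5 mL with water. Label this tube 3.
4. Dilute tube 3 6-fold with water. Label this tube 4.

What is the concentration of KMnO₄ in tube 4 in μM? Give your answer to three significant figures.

Step 1: 35 μL brought to 21.3 mL → factor 21300/35 = 608.57
Step 2: 1.85 mL + 4750 μL = 6.6 mL total → factor 6.6/1.85 = 3.5676
Step 3: 275 μL brought to 6.5 mL → factor 6500/275 = 23.636
Step 4: 6-fold → factor 6
Overall dilution factor = 608.57 × 3.5676 × 23.636 × 6 = 3.079 × 10^5
Final = 0.100 M / 3.079 × 10^5 = 3.248 × 10^-7 M = 0.325 μM

0.325 μM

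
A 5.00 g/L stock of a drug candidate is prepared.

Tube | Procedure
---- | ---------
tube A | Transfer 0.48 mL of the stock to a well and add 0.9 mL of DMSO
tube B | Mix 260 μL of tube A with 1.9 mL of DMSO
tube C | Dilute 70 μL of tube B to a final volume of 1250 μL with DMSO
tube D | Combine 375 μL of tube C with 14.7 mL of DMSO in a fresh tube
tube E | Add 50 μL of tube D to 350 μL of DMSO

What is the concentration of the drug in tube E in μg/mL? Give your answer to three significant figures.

Step 1: 0.48 mL + 0.9 mL = 1.38 mL total → factor 1.38/0.48 = 2.875
Step 2: 260 μL + 1.9 mL = 2160 μL total → factor 2160/260 = 8.3077
Step 3: 70 μL brought to 1250 μL → factor 1250/70 = 17.857
Step 4: 375 μL + 14.7 mL = 15075 μL total → factor 15075/375 = 40.2
Step 5: 50 μL + 350 μL = 400 μL total → factor 400/50 = 8
Overall dilution factor = 2.875 × 8.3077 × 17.857 × 40.2 × 8 = 1.3717 × 10^5
Final = 5.00 g/L / 1.3717 × 10^5 = 3.645 × 10^-5 g/L = 0.0365 μg/mL

0.0365 μg/mL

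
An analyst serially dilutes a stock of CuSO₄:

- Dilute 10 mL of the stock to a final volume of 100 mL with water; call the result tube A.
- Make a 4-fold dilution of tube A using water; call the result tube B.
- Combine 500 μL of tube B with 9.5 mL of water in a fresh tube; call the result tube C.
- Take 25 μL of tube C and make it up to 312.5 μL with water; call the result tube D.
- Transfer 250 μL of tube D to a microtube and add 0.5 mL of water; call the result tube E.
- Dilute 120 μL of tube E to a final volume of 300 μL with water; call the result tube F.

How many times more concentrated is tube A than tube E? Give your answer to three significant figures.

Step 1: 10 mL brought to 100 mL → factor 100/10 = 10
Step 2: 4-fold → factor 4
Step 3: 500 μL + 9.5 mL = 10000 μL total → factor 10000/500 = 20
Step 4: 25 μL brought to 312.5 μL → factor 312.5/25 = 12.5
Step 5: 250 μL + 0.5 mL = 750 μL total → factor 750/250 = 3
Dilution factor to tube A = 10; to tube E = 30000
[tube A]/[tube E] = (factor to tube E)/(factor to tube A) = 30000/10 = 3.00 × 10^3

3.00 × 10^3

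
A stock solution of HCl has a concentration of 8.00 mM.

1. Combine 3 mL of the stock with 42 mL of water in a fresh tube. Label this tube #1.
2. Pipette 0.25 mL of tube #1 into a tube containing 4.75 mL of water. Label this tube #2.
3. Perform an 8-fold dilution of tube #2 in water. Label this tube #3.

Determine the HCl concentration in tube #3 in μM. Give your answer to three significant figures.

3.33 μM

Step 1: 3 mL + 42 mL = 45 mL total → factor 45/3 = 15
Step 2: 0.25 mL + 4.75 mL = 5 mL total → factor 5/0.25 = 20
Step 3: 8-fold → factor 8
Overall dilution factor = 15 × 20 × 8 = 2400
Final = 8.00 mM / 2400 = 0.003333 mM = 3.33 μM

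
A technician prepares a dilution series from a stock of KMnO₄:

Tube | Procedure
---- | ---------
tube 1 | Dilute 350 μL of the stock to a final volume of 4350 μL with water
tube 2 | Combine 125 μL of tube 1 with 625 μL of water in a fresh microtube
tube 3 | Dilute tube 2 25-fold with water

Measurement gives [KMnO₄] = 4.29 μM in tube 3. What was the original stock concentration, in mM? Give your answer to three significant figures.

Step 1: 350 μL brought to 4350 μL → factor 4350/350 = 12.429
Step 2: 125 μL + 625 μL = 750 μL total → factor 750/125 = 6
Step 3: 25-fold → factor 25
Overall dilution factor = 12.429 × 6 × 25 = 1864.3
Stock = 4.29 μM × 1864.3 = 7998 μM = 8.00 mM

8.00 mM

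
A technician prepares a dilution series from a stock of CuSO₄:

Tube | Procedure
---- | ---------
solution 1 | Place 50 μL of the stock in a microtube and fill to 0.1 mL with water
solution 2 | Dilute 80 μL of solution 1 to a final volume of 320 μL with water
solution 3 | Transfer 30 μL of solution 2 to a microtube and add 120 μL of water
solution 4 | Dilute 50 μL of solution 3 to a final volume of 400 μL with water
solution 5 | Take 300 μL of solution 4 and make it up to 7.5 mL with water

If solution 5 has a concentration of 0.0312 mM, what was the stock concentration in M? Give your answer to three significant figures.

Step 1: 50 μL brought to 0.1 mL → factor 100/50 = 2
Step 2: 80 μL brought to 320 μL → factor 320/80 = 4
Step 3: 30 μL + 120 μL = 150 μL total → factor 150/30 = 5
Step 4: 50 μL brought to 400 μL → factor 400/50 = 8
Step 5: 300 μL brought to 7.5 mL → factor 7500/300 = 25
Overall dilution factor = 2 × 4 × 5 × 8 × 25 = 8000
Stock = 0.0312 mM × 8000 = 249.6 mM = 0.250 M

0.250 M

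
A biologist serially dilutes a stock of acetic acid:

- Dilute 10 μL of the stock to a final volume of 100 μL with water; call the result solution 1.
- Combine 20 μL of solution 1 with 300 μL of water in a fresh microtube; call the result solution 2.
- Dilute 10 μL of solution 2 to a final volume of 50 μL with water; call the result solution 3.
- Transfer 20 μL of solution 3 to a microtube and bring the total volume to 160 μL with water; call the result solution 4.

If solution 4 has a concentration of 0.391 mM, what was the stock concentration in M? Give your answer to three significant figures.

2.50 M

Step 1: 10 μL brought to 100 μL → factor 100/10 = 10
Step 2: 20 μL + 300 μL = 320 μL total → factor 320/20 = 16
Step 3: 10 μL brought to 50 μL → factor 50/10 = 5
Step 4: 20 μL brought to 160 μL → factor 160/20 = 8
Overall dilution factor = 10 × 16 × 5 × 8 = 6400
Stock = 0.391 mM × 6400 = 2502 mM = 2.50 M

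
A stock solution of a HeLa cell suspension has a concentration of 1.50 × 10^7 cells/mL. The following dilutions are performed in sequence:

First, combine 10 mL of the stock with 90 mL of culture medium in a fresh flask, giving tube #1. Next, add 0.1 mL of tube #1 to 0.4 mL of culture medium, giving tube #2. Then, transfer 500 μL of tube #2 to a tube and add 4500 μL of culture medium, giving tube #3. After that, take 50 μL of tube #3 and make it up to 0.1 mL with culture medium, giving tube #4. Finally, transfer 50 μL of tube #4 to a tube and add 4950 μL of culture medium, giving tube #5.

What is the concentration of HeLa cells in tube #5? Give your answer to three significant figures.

150 cells/mL

Step 1: 10 mL + 90 mL = 100 mL total → factor 100/10 = 10
Step 2: 0.1 mL + 0.4 mL = 0.5 mL total → factor 0.5/0.1 = 5
Step 3: 500 μL + 4500 μL = 5000 μL total → factor 5000/500 = 10
Step 4: 50 μL brought to 0.1 mL → factor 100/50 = 2
Step 5: 50 μL + 4950 μL = 5000 μL total → factor 5000/50 = 100
Overall dilution factor = 10 × 5 × 10 × 2 × 100 = 1 × 10^5
Final = 1.50 × 10^7 cells/mL / 1 × 10^5 = 150 cells/mL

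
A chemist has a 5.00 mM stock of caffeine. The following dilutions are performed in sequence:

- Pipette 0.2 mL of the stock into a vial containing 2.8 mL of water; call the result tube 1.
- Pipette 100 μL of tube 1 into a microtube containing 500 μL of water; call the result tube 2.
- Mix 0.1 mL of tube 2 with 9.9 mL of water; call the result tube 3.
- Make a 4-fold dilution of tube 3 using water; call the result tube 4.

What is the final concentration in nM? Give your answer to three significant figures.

Step 1: 0.2 mL + 2.8 mL = 3 mL total → factor 3/0.2 = 15
Step 2: 100 μL + 500 μL = 600 μL total → factor 600/100 = 6
Step 3: 0.1 mL + 9.9 mL = 10 mL total → factor 10/0.1 = 100
Step 4: 4-fold → factor 4
Overall dilution factor = 15 × 6 × 100 × 4 = 36000
Final = 5.00 mM / 36000 = 0.0001389 mM = 139 nM

139 nM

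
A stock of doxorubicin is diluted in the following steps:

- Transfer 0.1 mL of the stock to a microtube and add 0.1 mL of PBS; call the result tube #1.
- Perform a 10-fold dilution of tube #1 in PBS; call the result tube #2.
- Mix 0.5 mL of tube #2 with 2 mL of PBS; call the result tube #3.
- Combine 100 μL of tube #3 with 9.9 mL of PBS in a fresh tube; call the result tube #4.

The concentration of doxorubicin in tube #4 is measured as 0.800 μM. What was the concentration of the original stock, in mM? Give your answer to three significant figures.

Step 1: 0.1 mL + 0.1 mL = 0.2 mL total → factor 0.2/0.1 = 2
Step 2: 10-fold → factor 10
Step 3: 0.5 mL + 2 mL = 2.5 mL total → factor 2.5/0.5 = 5
Step 4: 100 μL + 9.9 mL = 10000 μL total → factor 10000/100 = 100
Overall dilution factor = 2 × 10 × 5 × 100 = 10000
Stock = 0.800 μM × 10000 = 8000 μM = 8.00 mM

8.00 mM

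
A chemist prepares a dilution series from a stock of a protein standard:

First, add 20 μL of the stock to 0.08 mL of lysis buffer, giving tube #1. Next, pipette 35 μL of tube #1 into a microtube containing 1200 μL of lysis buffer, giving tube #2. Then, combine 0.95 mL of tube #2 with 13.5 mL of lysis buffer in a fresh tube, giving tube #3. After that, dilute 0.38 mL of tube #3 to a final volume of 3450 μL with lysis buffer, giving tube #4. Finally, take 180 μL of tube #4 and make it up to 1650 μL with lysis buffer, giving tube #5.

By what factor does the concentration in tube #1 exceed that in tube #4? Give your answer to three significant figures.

4.87 × 10^3

Step 1: 20 μL + 0.08 mL = 100 μL total → factor 100/20 = 5
Step 2: 35 μL + 1200 μL = 1235 μL total → factor 1235/35 = 35.286
Step 3: 0.95 mL + 13.5 mL = 14.45 mL total → factor 14.45/0.95 = 15.211
Step 4: 0.38 mL brought to 3450 μL → factor 3.45/0.38 = 9.0789
Dilution factor to tube #1 = 5; to tube #4 = 24364
[tube #1]/[tube #4] = (factor to tube #4)/(factor to tube #1) = 24364/5 = 4.87 × 10^3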